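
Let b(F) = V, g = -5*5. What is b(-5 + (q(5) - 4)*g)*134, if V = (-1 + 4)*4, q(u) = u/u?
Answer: 1608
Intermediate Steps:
q(u) = 1
g = -25
V = 12 (V = 3*4 = 12)
b(F) = 12
b(-5 + (q(5) - 4)*g)*134 = 12*134 = 1608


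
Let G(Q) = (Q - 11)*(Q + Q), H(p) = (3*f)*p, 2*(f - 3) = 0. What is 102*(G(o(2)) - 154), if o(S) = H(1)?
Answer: -19380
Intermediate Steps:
f = 3 (f = 3 + (1/2)*0 = 3 + 0 = 3)
H(p) = 9*p (H(p) = (3*3)*p = 9*p)
o(S) = 9 (o(S) = 9*1 = 9)
G(Q) = 2*Q*(-11 + Q) (G(Q) = (-11 + Q)*(2*Q) = 2*Q*(-11 + Q))
102*(G(o(2)) - 154) = 102*(2*9*(-11 + 9) - 154) = 102*(2*9*(-2) - 154) = 102*(-36 - 154) = 102*(-190) = -19380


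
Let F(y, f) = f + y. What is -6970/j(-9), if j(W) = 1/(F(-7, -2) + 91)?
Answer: -571540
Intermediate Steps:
j(W) = 1/82 (j(W) = 1/((-2 - 7) + 91) = 1/(-9 + 91) = 1/82)
-6970/j(-9) = -6970/1/82 = -6970*82 = -571540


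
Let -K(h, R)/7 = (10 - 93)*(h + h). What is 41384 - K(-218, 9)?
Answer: 294700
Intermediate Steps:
K(h, R) = 1162*h (K(h, R) = -7*(10 - 93)*(h + h) = -(-581)*2*h = -(-1162)*h = 1162*h)
41384 - K(-218, 9) = 41384 - 1162*(-218) = 41384 - 1*(-253316) = 41384 + 253316 = 294700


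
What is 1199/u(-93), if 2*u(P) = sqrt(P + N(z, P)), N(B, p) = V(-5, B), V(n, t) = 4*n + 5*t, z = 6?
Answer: -2398*I*sqrt(83)/83 ≈ -263.21*I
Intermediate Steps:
N(B, p) = -20 + 5*B (N(B, p) = 4*(-5) + 5*B = -20 + 5*B)
u(P) = sqrt(10 + P)/2 (u(P) = sqrt(P + (-20 + 5*6))/2 = sqrt(P + (-20 + 30))/2 = sqrt(P + 10)/2 = sqrt(10 + P)/2)
1199/u(-93) = 1199/((sqrt(10 - 93)/2)) = 1199/((sqrt(-83)/2)) = 1199/(((I*sqrt(83))/2)) = 1199/((I*sqrt(83)/2)) = 1199*(-2*I*sqrt(83)/83) = -2398*I*sqrt(83)/83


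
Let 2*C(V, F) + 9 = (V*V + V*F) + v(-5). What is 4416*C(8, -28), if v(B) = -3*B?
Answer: -340032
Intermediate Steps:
C(V, F) = 3 + V²/2 + F*V/2 (C(V, F) = -9/2 + ((V*V + V*F) - 3*(-5))/2 = -9/2 + ((V² + F*V) + 15)/2 = -9/2 + (15 + V² + F*V)/2 = -9/2 + (15/2 + V²/2 + F*V/2) = 3 + V²/2 + F*V/2)
4416*C(8, -28) = 4416*(3 + (½)*8² + (½)*(-28)*8) = 4416*(3 + (½)*64 - 112) = 4416*(3 + 32 - 112) = 4416*(-77) = -340032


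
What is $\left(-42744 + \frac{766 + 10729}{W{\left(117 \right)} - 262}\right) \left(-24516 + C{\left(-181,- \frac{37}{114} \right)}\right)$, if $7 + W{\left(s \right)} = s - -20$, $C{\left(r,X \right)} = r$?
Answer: $\frac{12693591181}{12} \approx 1.0578 \cdot 10^{9}$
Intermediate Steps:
$W{\left(s \right)} = 13 + s$ ($W{\left(s \right)} = -7 + \left(s - -20\right) = -7 + \left(s + 20\right) = -7 + \left(20 + s\right) = 13 + s$)
$\left(-42744 + \frac{766 + 10729}{W{\left(117 \right)} - 262}\right) \left(-24516 + C{\left(-181,- \frac{37}{114} \right)}\right) = \left(-42744 + \frac{766 + 10729}{\left(13 + 117\right) - 262}\right) \left(-24516 - 181\right) = \left(-42744 + \frac{11495}{130 - 262}\right) \left(-24697\right) = \left(-42744 + \frac{11495}{-132}\right) \left(-24697\right) = \left(-42744 + 11495 \left(- \frac{1}{132}\right)\right) \left(-24697\right) = \left(-42744 - \frac{1045}{12}\right) \left(-24697\right) = \left(- \frac{513973}{12}\right) \left(-24697\right) = \frac{12693591181}{12}$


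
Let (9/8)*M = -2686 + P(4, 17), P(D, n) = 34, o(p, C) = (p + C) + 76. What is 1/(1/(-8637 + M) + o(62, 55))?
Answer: 32983/6365716 ≈ 0.0051813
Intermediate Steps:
o(p, C) = 76 + C + p (o(p, C) = (C + p) + 76 = 76 + C + p)
M = -7072/3 (M = 8*(-2686 + 34)/9 = (8/9)*(-2652) = -7072/3 ≈ -2357.3)
1/(1/(-8637 + M) + o(62, 55)) = 1/(1/(-8637 - 7072/3) + (76 + 55 + 62)) = 1/(1/(-32983/3) + 193) = 1/(-3/32983 + 193) = 1/(6365716/32983) = 32983/6365716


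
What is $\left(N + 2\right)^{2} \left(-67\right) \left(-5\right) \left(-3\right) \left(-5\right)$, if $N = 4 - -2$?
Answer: $321600$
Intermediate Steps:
$N = 6$ ($N = 4 + 2 = 6$)
$\left(N + 2\right)^{2} \left(-67\right) \left(-5\right) \left(-3\right) \left(-5\right) = \left(6 + 2\right)^{2} \left(-67\right) \left(-5\right) \left(-3\right) \left(-5\right) = 8^{2} \left(-67\right) 15 \left(-5\right) = 64 \left(-67\right) \left(-75\right) = \left(-4288\right) \left(-75\right) = 321600$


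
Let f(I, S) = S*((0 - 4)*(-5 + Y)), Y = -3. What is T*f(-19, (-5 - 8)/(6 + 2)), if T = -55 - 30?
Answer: 4420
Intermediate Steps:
f(I, S) = 32*S (f(I, S) = S*((0 - 4)*(-5 - 3)) = S*(-4*(-8)) = S*32 = 32*S)
T = -85
T*f(-19, (-5 - 8)/(6 + 2)) = -2720*(-5 - 8)/(6 + 2) = -2720*(-13/8) = -2720*(-13*1/8) = -2720*(-13)/8 = -85*(-52) = 4420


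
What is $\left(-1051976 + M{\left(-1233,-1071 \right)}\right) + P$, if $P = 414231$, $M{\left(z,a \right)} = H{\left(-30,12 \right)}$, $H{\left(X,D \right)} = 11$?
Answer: $-637734$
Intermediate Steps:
$M{\left(z,a \right)} = 11$
$\left(-1051976 + M{\left(-1233,-1071 \right)}\right) + P = \left(-1051976 + 11\right) + 414231 = -1051965 + 414231 = -637734$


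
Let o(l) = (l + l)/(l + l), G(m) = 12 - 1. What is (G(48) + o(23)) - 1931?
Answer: -1919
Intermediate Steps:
G(m) = 11
o(l) = 1 (o(l) = (2*l)/((2*l)) = (2*l)*(1/(2*l)) = 1)
(G(48) + o(23)) - 1931 = (11 + 1) - 1931 = 12 - 1931 = -1919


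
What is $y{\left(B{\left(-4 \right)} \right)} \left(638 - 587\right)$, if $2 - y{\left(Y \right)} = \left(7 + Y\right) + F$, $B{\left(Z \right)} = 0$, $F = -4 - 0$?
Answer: $-51$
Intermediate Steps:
$F = -4$ ($F = -4 + 0 = -4$)
$y{\left(Y \right)} = -1 - Y$ ($y{\left(Y \right)} = 2 - \left(\left(7 + Y\right) - 4\right) = 2 - \left(3 + Y\right) = -1 - Y$)
$y{\left(B{\left(-4 \right)} \right)} \left(638 - 587\right) = \left(-1 - 0\right) \left(638 - 587\right) = \left(-1 + 0\right) 51 = \left(-1\right) 51 = -51$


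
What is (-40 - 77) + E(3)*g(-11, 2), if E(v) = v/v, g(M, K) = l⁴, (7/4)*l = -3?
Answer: -260181/2401 ≈ -108.36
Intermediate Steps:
l = -12/7 (l = (4/7)*(-3) = -12/7 ≈ -1.7143)
g(M, K) = 20736/2401 (g(M, K) = (-12/7)⁴ = 20736/2401)
E(v) = 1
(-40 - 77) + E(3)*g(-11, 2) = (-40 - 77) + 1*(20736/2401) = -117 + 20736/2401 = -260181/2401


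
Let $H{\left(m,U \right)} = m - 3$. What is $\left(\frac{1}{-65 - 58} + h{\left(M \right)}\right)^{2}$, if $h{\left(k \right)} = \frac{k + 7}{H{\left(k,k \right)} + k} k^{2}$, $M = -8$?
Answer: $\frac{61669609}{5461569} \approx 11.292$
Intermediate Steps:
$H{\left(m,U \right)} = -3 + m$
$h{\left(k \right)} = \frac{k^{2} \left(7 + k\right)}{-3 + 2 k}$ ($h{\left(k \right)} = \frac{k + 7}{\left(-3 + k\right) + k} k^{2} = \frac{7 + k}{-3 + 2 k} k^{2} = \frac{k^{2} \left(7 + k\right)}{-3 + 2 k}$)
$\left(\frac{1}{-65 - 58} + h{\left(M \right)}\right)^{2} = \left(\frac{1}{-65 - 58} + \frac{\left(-8\right)^{2} \left(7 - 8\right)}{-3 + 2 \left(-8\right)}\right)^{2} = \left(\frac{1}{-123} + 64 \frac{1}{-3 - 16} \left(-1\right)\right)^{2} = \left(- \frac{1}{123} + 64 \frac{1}{-19} \left(-1\right)\right)^{2} = \left(- \frac{1}{123} + 64 \left(- \frac{1}{19}\right) \left(-1\right)\right)^{2} = \left(- \frac{1}{123} + \frac{64}{19}\right)^{2} = \left(\frac{7853}{2337}\right)^{2} = \frac{61669609}{5461569}$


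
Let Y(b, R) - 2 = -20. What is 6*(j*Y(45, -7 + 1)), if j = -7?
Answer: 756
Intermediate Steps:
Y(b, R) = -18 (Y(b, R) = 2 - 20 = -18)
6*(j*Y(45, -7 + 1)) = 6*(-7*(-18)) = 6*126 = 756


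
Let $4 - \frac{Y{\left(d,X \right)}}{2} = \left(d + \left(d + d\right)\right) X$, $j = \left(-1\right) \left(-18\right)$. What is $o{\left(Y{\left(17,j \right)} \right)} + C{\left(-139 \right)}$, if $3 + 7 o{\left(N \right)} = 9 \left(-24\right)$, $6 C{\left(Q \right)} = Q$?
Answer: $- \frac{2287}{42} \approx -54.452$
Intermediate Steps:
$C{\left(Q \right)} = \frac{Q}{6}$
$j = 18$
$Y{\left(d,X \right)} = 8 - 6 X d$ ($Y{\left(d,X \right)} = 8 - 2 \left(d + \left(d + d\right)\right) X = 8 - 2 \left(d + 2 d\right) X = 8 - 2 \cdot 3 d X = 8 - 2 \cdot 3 X d = 8 - 6 X d$)
$o{\left(N \right)} = - \frac{219}{7}$ ($o{\left(N \right)} = - \frac{3}{7} + \frac{9 \left(-24\right)}{7} = - \frac{3}{7} + \frac{1}{7} \left(-216\right) = - \frac{3}{7} - \frac{216}{7} = - \frac{219}{7}$)
$o{\left(Y{\left(17,j \right)} \right)} + C{\left(-139 \right)} = - \frac{219}{7} + \frac{1}{6} \left(-139\right) = - \frac{219}{7} - \frac{139}{6} = - \frac{2287}{42}$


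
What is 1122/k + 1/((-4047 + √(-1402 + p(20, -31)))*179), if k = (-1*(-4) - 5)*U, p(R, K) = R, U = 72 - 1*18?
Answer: -548274085966/26387521101 - I*√1382/2931946789 ≈ -20.778 - 1.2679e-8*I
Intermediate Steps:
U = 54 (U = 72 - 18 = 54)
k = -54 (k = (-1*(-4) - 5)*54 = (4 - 5)*54 = -1*54 = -54)
1122/k + 1/((-4047 + √(-1402 + p(20, -31)))*179) = 1122/(-54) + 1/(-4047 + √(-1402 + 20)*179) = 1122*(-1/54) + (1/179)/(-4047 + √(-1382)) = -187/9 + (1/179)/(-4047 + I*√1382) = -187/9 + 1/(179*(-4047 + I*√1382))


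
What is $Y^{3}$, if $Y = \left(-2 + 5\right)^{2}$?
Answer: $729$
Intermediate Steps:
$Y = 9$ ($Y = 3^{2} = 9$)
$Y^{3} = 9^{3} = 729$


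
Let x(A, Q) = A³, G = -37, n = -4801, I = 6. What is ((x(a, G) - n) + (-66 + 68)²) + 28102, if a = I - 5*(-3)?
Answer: 42168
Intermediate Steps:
a = 21 (a = 6 - 5*(-3) = 6 + 15 = 21)
((x(a, G) - n) + (-66 + 68)²) + 28102 = ((21³ - 1*(-4801)) + (-66 + 68)²) + 28102 = ((9261 + 4801) + 2²) + 28102 = (14062 + 4) + 28102 = 14066 + 28102 = 42168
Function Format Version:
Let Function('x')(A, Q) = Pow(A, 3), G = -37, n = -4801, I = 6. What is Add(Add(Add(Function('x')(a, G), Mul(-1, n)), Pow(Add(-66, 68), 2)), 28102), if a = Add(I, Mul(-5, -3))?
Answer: 42168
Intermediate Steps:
a = 21 (a = Add(6, Mul(-5, -3)) = Add(6, 15) = 21)
Add(Add(Add(Function('x')(a, G), Mul(-1, n)), Pow(Add(-66, 68), 2)), 28102) = Add(Add(Add(Pow(21, 3), Mul(-1, -4801)), Pow(Add(-66, 68), 2)), 28102) = Add(Add(Add(9261, 4801), Pow(2, 2)), 28102) = Add(Add(14062, 4), 28102) = Add(14066, 28102) = 42168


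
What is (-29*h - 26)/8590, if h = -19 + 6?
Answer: 351/8590 ≈ 0.040861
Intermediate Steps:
h = -13
(-29*h - 26)/8590 = (-29*(-13) - 26)/8590 = (377 - 26)*(1/8590) = 351*(1/8590) = 351/8590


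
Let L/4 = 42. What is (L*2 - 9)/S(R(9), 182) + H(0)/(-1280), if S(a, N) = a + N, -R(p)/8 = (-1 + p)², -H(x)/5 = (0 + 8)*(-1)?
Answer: -1799/1760 ≈ -1.0222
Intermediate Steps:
L = 168 (L = 4*42 = 168)
H(x) = 40 (H(x) = -5*(0 + 8)*(-1) = -40*(-1) = -5*(-8) = 40)
R(p) = -8*(-1 + p)²
S(a, N) = N + a
(L*2 - 9)/S(R(9), 182) + H(0)/(-1280) = (168*2 - 9)/(182 - 8*(-1 + 9)²) + 40/(-1280) = (336 - 9)/(182 - 8*8²) + 40*(-1/1280) = 327/(182 - 8*64) - 1/32 = 327/(182 - 512) - 1/32 = 327/(-330) - 1/32 = 327*(-1/330) - 1/32 = -109/110 - 1/32 = -1799/1760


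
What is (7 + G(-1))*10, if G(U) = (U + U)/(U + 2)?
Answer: 50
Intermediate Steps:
G(U) = 2*U/(2 + U) (G(U) = (2*U)/(2 + U) = 2*U/(2 + U))
(7 + G(-1))*10 = (7 + 2*(-1)/(2 - 1))*10 = (7 + 2*(-1)/1)*10 = (7 + 2*(-1)*1)*10 = (7 - 2)*10 = 5*10 = 50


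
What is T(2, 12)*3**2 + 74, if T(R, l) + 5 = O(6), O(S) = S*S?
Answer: 353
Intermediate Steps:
O(S) = S**2
T(R, l) = 31 (T(R, l) = -5 + 6**2 = -5 + 36 = 31)
T(2, 12)*3**2 + 74 = 31*3**2 + 74 = 31*9 + 74 = 279 + 74 = 353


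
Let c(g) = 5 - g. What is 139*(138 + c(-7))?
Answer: 20850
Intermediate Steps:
139*(138 + c(-7)) = 139*(138 + (5 - 1*(-7))) = 139*(138 + (5 + 7)) = 139*(138 + 12) = 139*150 = 20850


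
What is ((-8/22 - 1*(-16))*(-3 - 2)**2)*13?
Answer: 55900/11 ≈ 5081.8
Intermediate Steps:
((-8/22 - 1*(-16))*(-3 - 2)**2)*13 = ((-8*1/22 + 16)*(-5)**2)*13 = ((-4/11 + 16)*25)*13 = ((172/11)*25)*13 = (4300/11)*13 = 55900/11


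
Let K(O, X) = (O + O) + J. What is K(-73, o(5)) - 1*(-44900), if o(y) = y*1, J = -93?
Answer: 44661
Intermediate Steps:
o(y) = y
K(O, X) = -93 + 2*O (K(O, X) = (O + O) - 93 = 2*O - 93 = -93 + 2*O)
K(-73, o(5)) - 1*(-44900) = (-93 + 2*(-73)) - 1*(-44900) = (-93 - 146) + 44900 = -239 + 44900 = 44661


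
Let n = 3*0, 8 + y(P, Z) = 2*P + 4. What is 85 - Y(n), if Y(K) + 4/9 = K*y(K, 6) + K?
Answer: 769/9 ≈ 85.444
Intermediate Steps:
y(P, Z) = -4 + 2*P (y(P, Z) = -8 + (2*P + 4) = -8 + (4 + 2*P) = -4 + 2*P)
n = 0
Y(K) = -4/9 + K + K*(-4 + 2*K) (Y(K) = -4/9 + (K*(-4 + 2*K) + K) = -4/9 + (K + K*(-4 + 2*K)) = -4/9 + K + K*(-4 + 2*K))
85 - Y(n) = 85 - (-4/9 - 3*0 + 2*0²) = 85 - (-4/9 + 0 + 2*0) = 85 - (-4/9 + 0 + 0) = 85 - 1*(-4/9) = 85 + 4/9 = 769/9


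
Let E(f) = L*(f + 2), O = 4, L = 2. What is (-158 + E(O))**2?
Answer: 21316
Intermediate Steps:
E(f) = 4 + 2*f (E(f) = 2*(f + 2) = 2*(2 + f) = 4 + 2*f)
(-158 + E(O))**2 = (-158 + (4 + 2*4))**2 = (-158 + (4 + 8))**2 = (-158 + 12)**2 = (-146)**2 = 21316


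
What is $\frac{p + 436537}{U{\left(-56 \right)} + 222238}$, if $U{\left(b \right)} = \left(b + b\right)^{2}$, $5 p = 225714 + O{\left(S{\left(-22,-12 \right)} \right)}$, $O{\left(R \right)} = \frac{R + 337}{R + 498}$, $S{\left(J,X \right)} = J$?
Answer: $\frac{163771177}{79825880} \approx 2.0516$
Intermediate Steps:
$O{\left(R \right)} = \frac{337 + R}{498 + R}$
$p = \frac{15348597}{340}$ ($p = \frac{225714 + \frac{337 - 22}{498 - 22}}{5} = \frac{225714 + \frac{1}{476} \cdot 315}{5} = \frac{225714 + \frac{45}{68}}{5} = \frac{1}{5} \cdot \frac{15348597}{68} = \frac{15348597}{340} \approx 45143.0$)
$U{\left(b \right)} = 4 b^{2}$ ($U{\left(b \right)} = \left(2 b\right)^{2} = 4 b^{2}$)
$\frac{p + 436537}{U{\left(-56 \right)} + 222238} = \frac{\frac{15348597}{340} + 436537}{4 \left(-56\right)^{2} + 222238} = \frac{163771177}{340 \left(4 \cdot 3136 + 222238\right)} = \frac{163771177}{340 \left(12544 + 222238\right)} = \frac{163771177}{340 \cdot 234782} = \frac{163771177}{340} \cdot \frac{1}{234782} = \frac{163771177}{79825880}$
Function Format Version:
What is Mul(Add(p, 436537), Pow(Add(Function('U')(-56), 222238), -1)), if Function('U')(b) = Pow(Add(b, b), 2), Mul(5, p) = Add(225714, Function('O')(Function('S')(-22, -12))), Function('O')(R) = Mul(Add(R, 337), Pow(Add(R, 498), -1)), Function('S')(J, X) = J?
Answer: Rational(163771177, 79825880) ≈ 2.0516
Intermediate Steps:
Function('O')(R) = Mul(Pow(Add(498, R), -1), Add(337, R)) (Function('O')(R) = Mul(Add(337, R), Pow(Add(498, R), -1)) = Mul(Pow(Add(498, R), -1), Add(337, R)))
p = Rational(15348597, 340) (p = Mul(Rational(1, 5), Add(225714, Mul(Pow(Add(498, -22), -1), Add(337, -22)))) = Mul(Rational(1, 5), Add(225714, Mul(Pow(476, -1), 315))) = Mul(Rational(1, 5), Add(225714, Mul(Rational(1, 476), 315))) = Mul(Rational(1, 5), Add(225714, Rational(45, 68))) = Mul(Rational(1, 5), Rational(15348597, 68)) = Rational(15348597, 340) ≈ 45143.)
Function('U')(b) = Mul(4, Pow(b, 2)) (Function('U')(b) = Pow(Mul(2, b), 2) = Mul(4, Pow(b, 2)))
Mul(Add(p, 436537), Pow(Add(Function('U')(-56), 222238), -1)) = Mul(Add(Rational(15348597, 340), 436537), Pow(Add(Mul(4, Pow(-56, 2)), 222238), -1)) = Mul(Rational(163771177, 340), Pow(Add(Mul(4, 3136), 222238), -1)) = Mul(Rational(163771177, 340), Pow(Add(12544, 222238), -1)) = Mul(Rational(163771177, 340), Pow(234782, -1)) = Mul(Rational(163771177, 340), Rational(1, 234782)) = Rational(163771177, 79825880)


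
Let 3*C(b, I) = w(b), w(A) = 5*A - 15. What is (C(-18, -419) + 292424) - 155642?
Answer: 136747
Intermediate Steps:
w(A) = -15 + 5*A
C(b, I) = -5 + 5*b/3 (C(b, I) = (-15 + 5*b)/3 = -5 + 5*b/3)
(C(-18, -419) + 292424) - 155642 = ((-5 + (5/3)*(-18)) + 292424) - 155642 = ((-5 - 30) + 292424) - 155642 = (-35 + 292424) - 155642 = 292389 - 155642 = 136747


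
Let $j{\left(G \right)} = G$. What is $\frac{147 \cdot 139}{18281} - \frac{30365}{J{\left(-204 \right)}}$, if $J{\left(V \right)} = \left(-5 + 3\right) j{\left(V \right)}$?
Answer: $- \frac{546765901}{7458648} \approx -73.306$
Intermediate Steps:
$J{\left(V \right)} = - 2 V$ ($J{\left(V \right)} = \left(-5 + 3\right) V = - 2 V$)
$\frac{147 \cdot 139}{18281} - \frac{30365}{J{\left(-204 \right)}} = \frac{147 \cdot 139}{18281} - \frac{30365}{\left(-2\right) \left(-204\right)} = 20433 \cdot \frac{1}{18281} - \frac{30365}{408} = \frac{20433}{18281} - \frac{30365}{408} = - \frac{546765901}{7458648}$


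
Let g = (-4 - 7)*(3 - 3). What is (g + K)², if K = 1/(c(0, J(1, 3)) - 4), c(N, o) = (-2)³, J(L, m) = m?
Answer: 1/144 ≈ 0.0069444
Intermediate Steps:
g = 0 (g = -11*0 = 0)
c(N, o) = -8
K = -1/12 (K = 1/(-8 - 4) = 1/(-12) = -1/12 ≈ -0.083333)
(g + K)² = (0 - 1/12)² = (-1/12)² = 1/144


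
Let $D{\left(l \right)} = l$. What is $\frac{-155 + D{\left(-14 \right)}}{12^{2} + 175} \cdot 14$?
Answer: $- \frac{2366}{319} \approx -7.4169$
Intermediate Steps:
$\frac{-155 + D{\left(-14 \right)}}{12^{2} + 175} \cdot 14 = \frac{-155 - 14}{12^{2} + 175} \cdot 14 = - \frac{169}{144 + 175} \cdot 14 = - \frac{169}{319} \cdot 14 = \left(-169\right) \frac{1}{319} \cdot 14 = \left(- \frac{169}{319}\right) 14 = - \frac{2366}{319}$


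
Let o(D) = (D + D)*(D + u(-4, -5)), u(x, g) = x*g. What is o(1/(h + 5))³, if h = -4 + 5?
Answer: 1771561/5832 ≈ 303.77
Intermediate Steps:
h = 1
u(x, g) = g*x
o(D) = 2*D*(20 + D) (o(D) = (D + D)*(D - 5*(-4)) = (2*D)*(D + 20) = (2*D)*(20 + D) = 2*D*(20 + D))
o(1/(h + 5))³ = (2*(20 + 1/(1 + 5))/(1 + 5))³ = (2*(20 + 1/6)/6)³ = (2*(⅙)*(20 + ⅙))³ = (2*(⅙)*(121/6))³ = (121/18)³ = 1771561/5832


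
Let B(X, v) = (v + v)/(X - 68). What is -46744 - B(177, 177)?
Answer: -5095450/109 ≈ -46747.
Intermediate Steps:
B(X, v) = 2*v/(-68 + X) (B(X, v) = (2*v)/(-68 + X) = 2*v/(-68 + X))
-46744 - B(177, 177) = -46744 - 2*177/(-68 + 177) = -46744 - 2*177/109 = -46744 - 1*354/109 = -46744 - 354/109 = -5095450/109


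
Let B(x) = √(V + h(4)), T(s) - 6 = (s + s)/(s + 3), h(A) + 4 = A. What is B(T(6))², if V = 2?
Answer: 2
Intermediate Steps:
h(A) = -4 + A
T(s) = 6 + 2*s/(3 + s) (T(s) = 6 + (s + s)/(s + 3) = 6 + (2*s)/(3 + s) = 6 + 2*s/(3 + s))
B(x) = √2 (B(x) = √(2 + (-4 + 4)) = √(2 + 0) = √2)
B(T(6))² = (√2)² = 2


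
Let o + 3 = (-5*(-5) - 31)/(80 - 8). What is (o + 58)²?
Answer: 434281/144 ≈ 3015.8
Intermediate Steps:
o = -37/12 (o = -3 + (-5*(-5) - 31)/(80 - 8) = -3 + (25 - 31)/72 = -3 - 6*1/72 = -3 - 1/12 = -37/12 ≈ -3.0833)
(o + 58)² = (-37/12 + 58)² = (659/12)² = 434281/144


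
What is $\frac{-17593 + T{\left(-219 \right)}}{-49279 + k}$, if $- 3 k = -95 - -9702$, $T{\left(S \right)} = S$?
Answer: $\frac{13359}{39361} \approx 0.3394$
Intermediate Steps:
$k = - \frac{9607}{3}$ ($k = - \frac{-95 - -9702}{3} = - \frac{-95 + 9702}{3} = \left(- \frac{1}{3}\right) 9607 = - \frac{9607}{3} \approx -3202.3$)
$\frac{-17593 + T{\left(-219 \right)}}{-49279 + k} = \frac{-17593 - 219}{-49279 - \frac{9607}{3}} = - \frac{17812}{- \frac{157444}{3}} = \left(-17812\right) \left(- \frac{3}{157444}\right) = \frac{13359}{39361}$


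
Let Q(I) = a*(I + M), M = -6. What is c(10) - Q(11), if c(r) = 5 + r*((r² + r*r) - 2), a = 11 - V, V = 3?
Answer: 1945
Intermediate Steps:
a = 8 (a = 11 - 1*3 = 11 - 3 = 8)
Q(I) = -48 + 8*I (Q(I) = 8*(I - 6) = 8*(-6 + I) = -48 + 8*I)
c(r) = 5 + r*(-2 + 2*r²) (c(r) = 5 + r*((r² + r²) - 2) = 5 + r*(2*r² - 2) = 5 + r*(-2 + 2*r²))
c(10) - Q(11) = (5 - 2*10 + 2*10³) - (-48 + 8*11) = (5 - 20 + 2*1000) - (-48 + 88) = (5 - 20 + 2000) - 1*40 = 1985 - 40 = 1945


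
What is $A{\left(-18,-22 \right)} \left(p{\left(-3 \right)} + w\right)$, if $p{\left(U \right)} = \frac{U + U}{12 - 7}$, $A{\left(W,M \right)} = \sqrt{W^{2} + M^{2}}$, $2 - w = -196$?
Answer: $\frac{1968 \sqrt{202}}{5} \approx 5594.1$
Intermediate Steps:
$w = 198$ ($w = 2 - -196 = 2 + 196 = 198$)
$A{\left(W,M \right)} = \sqrt{M^{2} + W^{2}}$
$p{\left(U \right)} = \frac{2 U}{5}$
$A{\left(-18,-22 \right)} \left(p{\left(-3 \right)} + w\right) = \sqrt{\left(-22\right)^{2} + \left(-18\right)^{2}} \left(\frac{2}{5} \left(-3\right) + 198\right) = \sqrt{484 + 324} \left(- \frac{6}{5} + 198\right) = \sqrt{808} \cdot \frac{984}{5} = 2 \sqrt{202} \cdot \frac{984}{5} = \frac{1968 \sqrt{202}}{5}$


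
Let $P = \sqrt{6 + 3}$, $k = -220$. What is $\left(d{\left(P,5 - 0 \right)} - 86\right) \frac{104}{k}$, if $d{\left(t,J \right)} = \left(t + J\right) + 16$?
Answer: $\frac{1612}{55} \approx 29.309$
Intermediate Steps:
$P = 3$ ($P = \sqrt{9} = 3$)
$d{\left(t,J \right)} = 16 + J + t$ ($d{\left(t,J \right)} = \left(J + t\right) + 16 = 16 + J + t$)
$\left(d{\left(P,5 - 0 \right)} - 86\right) \frac{104}{k} = \left(\left(16 + \left(5 - 0\right) + 3\right) - 86\right) \frac{104}{-220} = \left(\left(16 + \left(5 + 0\right) + 3\right) - 86\right) 104 \left(- \frac{1}{220}\right) = \left(\left(16 + 5 + 3\right) - 86\right) \left(- \frac{26}{55}\right) = \left(24 - 86\right) \left(- \frac{26}{55}\right) = \left(-62\right) \left(- \frac{26}{55}\right) = \frac{1612}{55}$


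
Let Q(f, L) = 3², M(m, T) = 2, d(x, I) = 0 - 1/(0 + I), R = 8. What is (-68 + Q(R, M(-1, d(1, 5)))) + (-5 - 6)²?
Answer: 62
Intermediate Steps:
d(x, I) = -1/I (d(x, I) = 0 - 1/I = -1/I)
Q(f, L) = 9
(-68 + Q(R, M(-1, d(1, 5)))) + (-5 - 6)² = (-68 + 9) + (-5 - 6)² = -59 + (-11)² = -59 + 121 = 62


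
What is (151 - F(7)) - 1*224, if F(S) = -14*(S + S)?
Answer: 123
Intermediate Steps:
F(S) = -28*S
(151 - F(7)) - 1*224 = (151 - (-28)*7) - 1*224 = (151 - 1*(-196)) - 224 = (151 + 196) - 224 = 347 - 224 = 123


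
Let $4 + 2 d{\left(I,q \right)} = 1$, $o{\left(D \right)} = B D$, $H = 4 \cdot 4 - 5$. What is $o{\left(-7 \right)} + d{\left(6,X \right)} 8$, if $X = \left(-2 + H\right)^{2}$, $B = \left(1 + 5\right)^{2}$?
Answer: $-264$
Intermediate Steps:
$H = 11$ ($H = 16 - 5 = 11$)
$B = 36$ ($B = 6^{2} = 36$)
$X = 81$ ($X = \left(-2 + 11\right)^{2} = 9^{2} = 81$)
$o{\left(D \right)} = 36 D$
$d{\left(I,q \right)} = - \frac{3}{2}$ ($d{\left(I,q \right)} = -2 + \frac{1}{2} \cdot 1 = -2 + \frac{1}{2} = - \frac{3}{2}$)
$o{\left(-7 \right)} + d{\left(6,X \right)} 8 = 36 \left(-7\right) - 12 = -252 - 12 = -264$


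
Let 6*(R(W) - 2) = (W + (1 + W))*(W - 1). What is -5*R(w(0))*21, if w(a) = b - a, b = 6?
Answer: -2695/2 ≈ -1347.5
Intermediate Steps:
w(a) = 6 - a
R(W) = 2 + (1 + 2*W)*(-1 + W)/6 (R(W) = 2 + ((W + (1 + W))*(W - 1))/6 = 2 + ((1 + 2*W)*(-1 + W))/6 = 2 + (1 + 2*W)*(-1 + W)/6)
-5*R(w(0))*21 = -5*(11/6 - (6 - 1*0)/6 + (6 - 1*0)²/3)*21 = -5*(11/6 - (6 + 0)/6 + (6 + 0)²/3)*21 = -5*(11/6 - ⅙*6 + (⅓)*6²)*21 = -5*(11/6 - 1 + (⅓)*36)*21 = -5*(11/6 - 1 + 12)*21 = -5*77/6*21 = -385/6*21 = -2695/2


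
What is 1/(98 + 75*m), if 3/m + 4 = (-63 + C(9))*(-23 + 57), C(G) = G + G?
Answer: 1534/150107 ≈ 0.010219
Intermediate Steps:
C(G) = 2*G
m = -3/1534 (m = 3/(-4 + (-63 + 2*9)*(-23 + 57)) = 3/(-4 + (-63 + 18)*34) = 3/(-4 - 45*34) = 3/(-4 - 1530) = 3/(-1534) = 3*(-1/1534) = -3/1534 ≈ -0.0019557)
1/(98 + 75*m) = 1/(98 + 75*(-3/1534)) = 1/(98 - 225/1534) = 1/(150107/1534) = 1534/150107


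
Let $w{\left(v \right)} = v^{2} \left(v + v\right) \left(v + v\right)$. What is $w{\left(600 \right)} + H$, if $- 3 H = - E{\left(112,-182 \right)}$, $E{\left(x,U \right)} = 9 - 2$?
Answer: $\frac{1555200000007}{3} \approx 5.184 \cdot 10^{11}$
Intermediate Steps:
$E{\left(x,U \right)} = 7$ ($E{\left(x,U \right)} = 9 - 2 = 7$)
$w{\left(v \right)} = 4 v^{4}$ ($w{\left(v \right)} = v^{2} \cdot 2 v 2 v = v^{2} \cdot 4 v^{2} = 4 v^{4}$)
$H = \frac{7}{3}$ ($H = - \frac{\left(-1\right) 7}{3} = \left(- \frac{1}{3}\right) \left(-7\right) = \frac{7}{3} \approx 2.3333$)
$w{\left(600 \right)} + H = 4 \cdot 600^{4} + \frac{7}{3} = 4 \cdot 129600000000 + \frac{7}{3} = 518400000000 + \frac{7}{3} = \frac{1555200000007}{3}$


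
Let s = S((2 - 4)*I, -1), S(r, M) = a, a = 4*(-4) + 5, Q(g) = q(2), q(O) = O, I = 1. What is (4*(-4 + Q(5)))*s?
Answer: 88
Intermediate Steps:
Q(g) = 2
a = -11 (a = -16 + 5 = -11)
S(r, M) = -11
s = -11
(4*(-4 + Q(5)))*s = (4*(-4 + 2))*(-11) = (4*(-2))*(-11) = -8*(-11) = 88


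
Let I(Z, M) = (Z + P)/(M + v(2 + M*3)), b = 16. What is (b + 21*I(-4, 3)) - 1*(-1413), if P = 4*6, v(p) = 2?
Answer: 1513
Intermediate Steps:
P = 24
I(Z, M) = (24 + Z)/(2 + M) (I(Z, M) = (Z + 24)/(M + 2) = (24 + Z)/(2 + M))
(b + 21*I(-4, 3)) - 1*(-1413) = (16 + 21*((24 - 4)/(2 + 3))) - 1*(-1413) = (16 + 21*(20/5)) + 1413 = (16 + 21*((⅕)*20)) + 1413 = (16 + 21*4) + 1413 = (16 + 84) + 1413 = 100 + 1413 = 1513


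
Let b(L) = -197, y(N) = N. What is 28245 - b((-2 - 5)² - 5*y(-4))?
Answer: 28442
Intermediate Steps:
28245 - b((-2 - 5)² - 5*y(-4)) = 28245 - 1*(-197) = 28245 + 197 = 28442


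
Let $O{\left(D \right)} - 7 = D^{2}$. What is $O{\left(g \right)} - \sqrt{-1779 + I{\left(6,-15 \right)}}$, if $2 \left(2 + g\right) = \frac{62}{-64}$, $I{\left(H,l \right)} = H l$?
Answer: $\frac{53953}{4096} - i \sqrt{1869} \approx 13.172 - 43.232 i$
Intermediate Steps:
$g = - \frac{159}{64}$ ($g = -2 + \frac{62 \frac{1}{-64}}{2} = -2 + \frac{62 \left(- \frac{1}{64}\right)}{2} = -2 + \frac{1}{2} \left(- \frac{31}{32}\right) = -2 - \frac{31}{64} = - \frac{159}{64} \approx -2.4844$)
$O{\left(D \right)} = 7 + D^{2}$
$O{\left(g \right)} - \sqrt{-1779 + I{\left(6,-15 \right)}} = \left(7 + \left(- \frac{159}{64}\right)^{2}\right) - \sqrt{-1779 + 6 \left(-15\right)} = \left(7 + \frac{25281}{4096}\right) - \sqrt{-1779 - 90} = \frac{53953}{4096} - \sqrt{-1869} = \frac{53953}{4096} - i \sqrt{1869}$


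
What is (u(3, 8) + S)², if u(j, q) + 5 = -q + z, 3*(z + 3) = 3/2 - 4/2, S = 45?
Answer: 29929/36 ≈ 831.36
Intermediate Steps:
z = -19/6 (z = -3 + (3/2 - 4/2)/3 = -3 + (3*(½) - 4*½)/3 = -3 + (3/2 - 2)/3 = -3 + (⅓)*(-½) = -3 - ⅙ = -19/6 ≈ -3.1667)
u(j, q) = -49/6 - q (u(j, q) = -5 + (-q - 19/6) = -5 + (-19/6 - q) = -49/6 - q)
(u(3, 8) + S)² = ((-49/6 - 1*8) + 45)² = ((-49/6 - 8) + 45)² = (-97/6 + 45)² = (173/6)² = 29929/36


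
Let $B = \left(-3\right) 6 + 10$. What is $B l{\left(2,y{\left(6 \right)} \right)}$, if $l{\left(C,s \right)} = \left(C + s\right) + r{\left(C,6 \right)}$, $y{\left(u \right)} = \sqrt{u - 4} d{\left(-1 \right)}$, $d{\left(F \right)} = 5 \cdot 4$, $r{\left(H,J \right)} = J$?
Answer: $-64 - 160 \sqrt{2} \approx -290.27$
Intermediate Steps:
$d{\left(F \right)} = 20$
$B = -8$ ($B = -18 + 10 = -8$)
$y{\left(u \right)} = 20 \sqrt{-4 + u}$ ($y{\left(u \right)} = \sqrt{u - 4} \cdot 20 = \sqrt{-4 + u} 20 = 20 \sqrt{-4 + u}$)
$l{\left(C,s \right)} = 6 + C + s$ ($l{\left(C,s \right)} = \left(C + s\right) + 6 = 6 + C + s$)
$B l{\left(2,y{\left(6 \right)} \right)} = - 8 \left(6 + 2 + 20 \sqrt{-4 + 6}\right) = - 8 \left(6 + 2 + 20 \sqrt{2}\right) = - 8 \left(8 + 20 \sqrt{2}\right) = -64 - 160 \sqrt{2}$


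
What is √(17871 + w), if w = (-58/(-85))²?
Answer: √129121339/85 ≈ 133.68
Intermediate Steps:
w = 3364/7225 (w = (-58*(-1/85))² = (58/85)² = 3364/7225 ≈ 0.46561)
√(17871 + w) = √(17871 + 3364/7225) = √(129121339/7225) = √129121339/85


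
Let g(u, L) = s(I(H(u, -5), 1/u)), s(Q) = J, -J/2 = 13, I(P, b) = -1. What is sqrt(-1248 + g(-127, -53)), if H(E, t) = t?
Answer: 7*I*sqrt(26) ≈ 35.693*I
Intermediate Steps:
J = -26 (J = -2*13 = -26)
s(Q) = -26
g(u, L) = -26
sqrt(-1248 + g(-127, -53)) = sqrt(-1248 - 26) = sqrt(-1274) = 7*I*sqrt(26)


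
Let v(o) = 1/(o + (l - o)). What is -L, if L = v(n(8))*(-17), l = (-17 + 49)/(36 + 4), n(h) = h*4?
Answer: 85/4 ≈ 21.250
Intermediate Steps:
n(h) = 4*h
l = ⅘ (l = 32/40 = 32*(1/40) = ⅘ ≈ 0.80000)
v(o) = 5/4 (v(o) = 1/(o + (⅘ - o)) = 1/(⅘) = 5/4)
L = -85/4 (L = (5/4)*(-17) = -85/4 ≈ -21.250)
-L = -1*(-85/4) = 85/4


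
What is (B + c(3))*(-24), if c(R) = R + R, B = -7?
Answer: 24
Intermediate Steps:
c(R) = 2*R
(B + c(3))*(-24) = (-7 + 2*3)*(-24) = (-7 + 6)*(-24) = -1*(-24) = 24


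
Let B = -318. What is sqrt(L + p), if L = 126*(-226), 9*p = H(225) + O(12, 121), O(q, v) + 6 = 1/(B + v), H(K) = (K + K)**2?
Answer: I*sqrt(2087536307)/591 ≈ 77.309*I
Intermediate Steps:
H(K) = 4*K**2 (H(K) = (2*K)**2 = 4*K**2)
O(q, v) = -6 + 1/(-318 + v)
p = 39891317/1773 (p = (4*225**2 + (1909 - 6*121)/(-318 + 121))/9 = (4*50625 + (1909 - 726)/(-197))/9 = (202500 - 1/197*1183)/9 = (202500 - 1183/197)/9 = (1/9)*(39891317/197) = 39891317/1773 ≈ 22499.)
L = -28476
sqrt(L + p) = sqrt(-28476 + 39891317/1773) = sqrt(-10596631/1773) = I*sqrt(2087536307)/591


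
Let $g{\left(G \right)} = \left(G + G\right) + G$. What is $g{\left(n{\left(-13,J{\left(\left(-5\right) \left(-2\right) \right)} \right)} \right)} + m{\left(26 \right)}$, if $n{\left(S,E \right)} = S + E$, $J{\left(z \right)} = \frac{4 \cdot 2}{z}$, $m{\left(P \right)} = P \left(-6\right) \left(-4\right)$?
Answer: $\frac{2937}{5} \approx 587.4$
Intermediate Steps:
$m{\left(P \right)} = 24 P$ ($m{\left(P \right)} = - 6 P \left(-4\right) = 24 P$)
$J{\left(z \right)} = \frac{8}{z}$
$n{\left(S,E \right)} = E + S$
$g{\left(G \right)} = 3 G$ ($g{\left(G \right)} = 2 G + G = 3 G$)
$g{\left(n{\left(-13,J{\left(\left(-5\right) \left(-2\right) \right)} \right)} \right)} + m{\left(26 \right)} = 3 \left(\frac{8}{\left(-5\right) \left(-2\right)} - 13\right) + 24 \cdot 26 = 3 \left(\frac{8}{10} - 13\right) + 624 = 3 \left(8 \cdot \frac{1}{10} - 13\right) + 624 = 3 \left(\frac{4}{5} - 13\right) + 624 = 3 \left(- \frac{61}{5}\right) + 624 = - \frac{183}{5} + 624 = \frac{2937}{5}$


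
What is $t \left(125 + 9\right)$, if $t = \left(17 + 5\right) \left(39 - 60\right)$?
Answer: $-61908$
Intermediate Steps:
$t = -462$ ($t = 22 \left(-21\right) = -462$)
$t \left(125 + 9\right) = - 462 \left(125 + 9\right) = \left(-462\right) 134 = -61908$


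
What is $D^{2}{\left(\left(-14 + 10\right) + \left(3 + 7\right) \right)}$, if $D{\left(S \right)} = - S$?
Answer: $36$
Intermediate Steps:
$D^{2}{\left(\left(-14 + 10\right) + \left(3 + 7\right) \right)} = \left(- (\left(-14 + 10\right) + \left(3 + 7\right))\right)^{2} = \left(- (-4 + 10)\right)^{2} = \left(\left(-1\right) 6\right)^{2} = \left(-6\right)^{2} = 36$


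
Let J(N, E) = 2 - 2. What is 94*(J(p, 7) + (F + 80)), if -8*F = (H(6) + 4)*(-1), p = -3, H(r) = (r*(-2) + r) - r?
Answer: 7426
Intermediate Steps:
H(r) = -2*r (H(r) = (-2*r + r) - r = -r - r = -2*r)
J(N, E) = 0
F = -1 (F = -(-2*6 + 4)*(-1)/8 = -(-12 + 4)*(-1)/8 = -(-1)*(-1) = -⅛*8 = -1)
94*(J(p, 7) + (F + 80)) = 94*(0 + (-1 + 80)) = 94*(0 + 79) = 94*79 = 7426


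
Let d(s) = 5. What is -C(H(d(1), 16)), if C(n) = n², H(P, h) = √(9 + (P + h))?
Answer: -30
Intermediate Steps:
H(P, h) = √(9 + P + h)
-C(H(d(1), 16)) = -(√(9 + 5 + 16))² = -(√30)² = -1*30 = -30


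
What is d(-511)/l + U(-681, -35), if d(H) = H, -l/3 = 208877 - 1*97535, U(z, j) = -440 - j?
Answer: -19325717/47718 ≈ -405.00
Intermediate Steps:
l = -334026 (l = -3*(208877 - 1*97535) = -3*(208877 - 97535) = -3*111342 = -334026)
d(-511)/l + U(-681, -35) = -511/(-334026) + (-440 - 1*(-35)) = -511*(-1/334026) + (-440 + 35) = 73/47718 - 405 = -19325717/47718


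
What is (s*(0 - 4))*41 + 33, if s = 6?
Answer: -951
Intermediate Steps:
(s*(0 - 4))*41 + 33 = (6*(0 - 4))*41 + 33 = (6*(-4))*41 + 33 = -24*41 + 33 = -984 + 33 = -951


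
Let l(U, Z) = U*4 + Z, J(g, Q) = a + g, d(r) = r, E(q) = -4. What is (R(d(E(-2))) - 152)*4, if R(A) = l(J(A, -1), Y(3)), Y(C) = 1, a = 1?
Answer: -652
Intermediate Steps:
J(g, Q) = 1 + g
l(U, Z) = Z + 4*U (l(U, Z) = 4*U + Z = Z + 4*U)
R(A) = 5 + 4*A (R(A) = 1 + 4*(1 + A) = 1 + (4 + 4*A) = 5 + 4*A)
(R(d(E(-2))) - 152)*4 = ((5 + 4*(-4)) - 152)*4 = ((5 - 16) - 152)*4 = (-11 - 152)*4 = -163*4 = -652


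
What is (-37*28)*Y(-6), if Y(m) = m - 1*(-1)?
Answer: 5180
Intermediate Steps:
Y(m) = 1 + m (Y(m) = m + 1 = 1 + m)
(-37*28)*Y(-6) = (-37*28)*(1 - 6) = -1036*(-5) = 5180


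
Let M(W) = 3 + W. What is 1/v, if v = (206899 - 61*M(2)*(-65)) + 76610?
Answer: 1/303334 ≈ 3.2967e-6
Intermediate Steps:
v = 303334 (v = (206899 - 61*(3 + 2)*(-65)) + 76610 = (206899 - 61*5*(-65)) + 76610 = (206899 - 305*(-65)) + 76610 = (206899 + 19825) + 76610 = 226724 + 76610 = 303334)
1/v = 1/303334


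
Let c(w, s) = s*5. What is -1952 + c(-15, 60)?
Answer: -1652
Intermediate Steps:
c(w, s) = 5*s
-1952 + c(-15, 60) = -1952 + 5*60 = -1952 + 300 = -1652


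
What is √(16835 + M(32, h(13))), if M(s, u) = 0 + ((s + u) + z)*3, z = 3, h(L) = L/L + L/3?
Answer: 6*√471 ≈ 130.22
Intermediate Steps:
h(L) = 1 + L/3 (h(L) = 1 + L*(⅓) = 1 + L/3)
M(s, u) = 9 + 3*s + 3*u (M(s, u) = 0 + ((s + u) + 3)*3 = 0 + (3 + s + u)*3 = 0 + (9 + 3*s + 3*u) = 9 + 3*s + 3*u)
√(16835 + M(32, h(13))) = √(16835 + (9 + 3*32 + 3*(1 + (⅓)*13))) = √(16835 + (9 + 96 + 3*(1 + 13/3))) = √(16835 + (9 + 96 + 3*(16/3))) = √(16835 + (9 + 96 + 16)) = √(16835 + 121) = √16956 = 6*√471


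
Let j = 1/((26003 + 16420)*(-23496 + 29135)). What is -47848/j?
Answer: -11446356314856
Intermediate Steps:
j = 1/239223297 (j = 1/(42423*5639) = 1/239223297 ≈ 4.1802e-9)
-47848/j = -47848/1/239223297 = -47848*239223297 = -11446356314856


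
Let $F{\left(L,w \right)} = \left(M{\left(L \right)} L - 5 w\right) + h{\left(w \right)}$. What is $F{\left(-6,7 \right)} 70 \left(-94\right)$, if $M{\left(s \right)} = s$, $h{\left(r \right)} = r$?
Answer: $-52640$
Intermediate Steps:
$F{\left(L,w \right)} = L^{2} - 4 w$ ($F{\left(L,w \right)} = \left(L L - 5 w\right) + w = \left(L^{2} - 5 w\right) + w = L^{2} - 4 w$)
$F{\left(-6,7 \right)} 70 \left(-94\right) = \left(\left(-6\right)^{2} - 28\right) 70 \left(-94\right) = \left(36 - 28\right) 70 \left(-94\right) = 8 \cdot 70 \left(-94\right) = 560 \left(-94\right) = -52640$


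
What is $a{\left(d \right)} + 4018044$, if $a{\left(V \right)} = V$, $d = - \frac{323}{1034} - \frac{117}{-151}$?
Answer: $\frac{627353354101}{156134} \approx 4.018 \cdot 10^{6}$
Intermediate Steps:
$d = \frac{72205}{156134}$ ($d = \left(-323\right) \frac{1}{1034} - - \frac{117}{151} = - \frac{323}{1034} + \frac{117}{151} = \frac{72205}{156134} \approx 0.46246$)
$a{\left(d \right)} + 4018044 = \frac{72205}{156134} + 4018044 = \frac{627353354101}{156134}$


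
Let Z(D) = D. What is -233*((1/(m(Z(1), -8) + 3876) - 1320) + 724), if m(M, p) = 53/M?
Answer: 545612139/3929 ≈ 1.3887e+5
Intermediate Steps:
-233*((1/(m(Z(1), -8) + 3876) - 1320) + 724) = -233*((1/(53/1 + 3876) - 1320) + 724) = -233*((1/(53*1 + 3876) - 1320) + 724) = -233*((1/(53 + 3876) - 1320) + 724) = -233*((1/3929 - 1320) + 724) = -233*(-5186279/3929 + 724) = -233*(-2341683/3929) = 545612139/3929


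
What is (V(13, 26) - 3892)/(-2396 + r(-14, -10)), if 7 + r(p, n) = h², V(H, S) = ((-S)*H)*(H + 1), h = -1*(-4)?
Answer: 112/31 ≈ 3.6129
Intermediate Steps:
h = 4
V(H, S) = -H*S*(1 + H) (V(H, S) = (-H*S)*(1 + H) = -H*S*(1 + H))
r(p, n) = 9 (r(p, n) = -7 + 4² = -7 + 16 = 9)
(V(13, 26) - 3892)/(-2396 + r(-14, -10)) = (-1*13*26*(1 + 13) - 3892)/(-2396 + 9) = (-1*13*26*14 - 3892)/(-2387) = (-4732 - 3892)*(-1/2387) = -8624*(-1/2387) = 112/31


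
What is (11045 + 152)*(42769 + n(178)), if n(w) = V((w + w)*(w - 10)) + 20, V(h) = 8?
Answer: 479198009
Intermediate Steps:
n(w) = 28 (n(w) = 8 + 20 = 28)
(11045 + 152)*(42769 + n(178)) = (11045 + 152)*(42769 + 28) = 11197*42797 = 479198009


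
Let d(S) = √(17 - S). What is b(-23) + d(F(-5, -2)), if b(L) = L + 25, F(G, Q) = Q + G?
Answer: 2 + 2*√6 ≈ 6.8990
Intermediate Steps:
F(G, Q) = G + Q
b(L) = 25 + L
b(-23) + d(F(-5, -2)) = (25 - 23) + √(17 - (-5 - 2)) = 2 + √(17 - 1*(-7)) = 2 + √(17 + 7) = 2 + √24 = 2 + 2*√6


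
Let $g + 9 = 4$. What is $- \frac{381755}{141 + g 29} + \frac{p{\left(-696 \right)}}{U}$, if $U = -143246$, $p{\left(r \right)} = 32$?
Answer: $\frac{27342438301}{286492} \approx 95439.0$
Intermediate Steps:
$g = -5$ ($g = -9 + 4 = -5$)
$- \frac{381755}{141 + g 29} + \frac{p{\left(-696 \right)}}{U} = - \frac{381755}{141 - 145} + \frac{32}{-143246} = - \frac{381755}{141 - 145} + 32 \left(- \frac{1}{143246}\right) = - \frac{381755}{-4} - \frac{16}{71623} = \left(-381755\right) \left(- \frac{1}{4}\right) - \frac{16}{71623} = \frac{381755}{4} - \frac{16}{71623} = \frac{27342438301}{286492}$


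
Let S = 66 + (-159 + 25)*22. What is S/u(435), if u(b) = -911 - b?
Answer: 1441/673 ≈ 2.1412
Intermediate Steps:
S = -2882 (S = 66 - 134*22 = 66 - 2948 = -2882)
S/u(435) = -2882/(-911 - 1*435) = -2882/(-911 - 435) = -2882/(-1346) = -2882*(-1/1346) = 1441/673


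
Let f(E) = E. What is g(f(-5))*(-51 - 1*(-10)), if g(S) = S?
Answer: 205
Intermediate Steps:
g(f(-5))*(-51 - 1*(-10)) = -5*(-51 - 1*(-10)) = -5*(-51 + 10) = -5*(-41) = 205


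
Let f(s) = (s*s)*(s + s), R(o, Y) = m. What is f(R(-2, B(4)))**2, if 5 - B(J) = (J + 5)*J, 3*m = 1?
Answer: 4/729 ≈ 0.0054870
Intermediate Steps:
m = 1/3 (m = (1/3)*1 = 1/3 ≈ 0.33333)
B(J) = 5 - J*(5 + J) (B(J) = 5 - (J + 5)*J = 5 - (5 + J)*J = 5 - J*(5 + J))
R(o, Y) = 1/3
f(s) = 2*s**3 (f(s) = s**2*(2*s) = 2*s**3)
f(R(-2, B(4)))**2 = (2*(1/3)**3)**2 = (2*(1/27))**2 = (2/27)**2 = 4/729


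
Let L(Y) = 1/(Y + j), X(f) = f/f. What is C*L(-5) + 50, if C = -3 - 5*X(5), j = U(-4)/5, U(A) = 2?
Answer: 1190/23 ≈ 51.739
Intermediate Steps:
X(f) = 1
j = ⅖ (j = 2/5 = 2*(⅕) = ⅖ ≈ 0.40000)
C = -8 (C = -3 - 5*1 = -3 - 5 = -8)
L(Y) = 1/(⅖ + Y) (L(Y) = 1/(Y + ⅖) = 1/(⅖ + Y))
C*L(-5) + 50 = -40/(2 + 5*(-5)) + 50 = -40/(2 - 25) + 50 = -40/(-23) + 50 = -40*(-1)/23 + 50 = -8*(-5/23) + 50 = 40/23 + 50 = 1190/23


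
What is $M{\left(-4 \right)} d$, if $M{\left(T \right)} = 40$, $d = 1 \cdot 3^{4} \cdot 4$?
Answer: $12960$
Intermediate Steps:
$d = 324$ ($d = 1 \cdot 81 \cdot 4 = 81 \cdot 4 = 324$)
$M{\left(-4 \right)} d = 40 \cdot 324 = 12960$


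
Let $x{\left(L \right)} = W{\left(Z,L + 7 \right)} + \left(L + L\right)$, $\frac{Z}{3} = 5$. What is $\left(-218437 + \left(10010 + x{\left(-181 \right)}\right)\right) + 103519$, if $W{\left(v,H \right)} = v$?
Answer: $-105255$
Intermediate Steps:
$Z = 15$ ($Z = 3 \cdot 5 = 15$)
$x{\left(L \right)} = 15 + 2 L$ ($x{\left(L \right)} = 15 + \left(L + L\right) = 15 + 2 L$)
$\left(-218437 + \left(10010 + x{\left(-181 \right)}\right)\right) + 103519 = \left(-218437 + \left(10010 + \left(15 + 2 \left(-181\right)\right)\right)\right) + 103519 = \left(-218437 + \left(10010 + \left(15 - 362\right)\right)\right) + 103519 = \left(-218437 + \left(10010 - 347\right)\right) + 103519 = \left(-218437 + 9663\right) + 103519 = -208774 + 103519 = -105255$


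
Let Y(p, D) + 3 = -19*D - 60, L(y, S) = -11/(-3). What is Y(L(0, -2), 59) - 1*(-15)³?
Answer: 2191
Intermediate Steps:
L(y, S) = 11/3 (L(y, S) = -11*(-⅓) = 11/3)
Y(p, D) = -63 - 19*D (Y(p, D) = -3 + (-19*D - 60) = -3 + (-60 - 19*D) = -63 - 19*D)
Y(L(0, -2), 59) - 1*(-15)³ = (-63 - 19*59) - 1*(-15)³ = (-63 - 1121) - 1*(-3375) = -1184 + 3375 = 2191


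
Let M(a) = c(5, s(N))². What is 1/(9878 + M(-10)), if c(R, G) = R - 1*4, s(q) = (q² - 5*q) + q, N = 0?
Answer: 1/9879 ≈ 0.00010122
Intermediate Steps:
s(q) = q² - 4*q
c(R, G) = -4 + R (c(R, G) = R - 4 = -4 + R)
M(a) = 1 (M(a) = (-4 + 5)² = 1² = 1)
1/(9878 + M(-10)) = 1/(9878 + 1) = 1/9879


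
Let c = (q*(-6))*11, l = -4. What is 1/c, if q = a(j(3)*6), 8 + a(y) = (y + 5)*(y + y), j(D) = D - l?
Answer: -1/260040 ≈ -3.8456e-6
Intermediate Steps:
j(D) = 4 + D (j(D) = D - 1*(-4) = D + 4 = 4 + D)
a(y) = -8 + 2*y*(5 + y) (a(y) = -8 + (y + 5)*(y + y) = -8 + (5 + y)*(2*y) = -8 + 2*y*(5 + y))
q = 3940 (q = -8 + 2*((4 + 3)*6)**2 + 10*((4 + 3)*6) = -8 + 2*(7*6)**2 + 10*(7*6) = -8 + 2*42**2 + 10*42 = -8 + 2*1764 + 420 = -8 + 3528 + 420 = 3940)
c = -260040 (c = (3940*(-6))*11 = -23640*11 = -260040)
1/c = 1/(-260040) = -1/260040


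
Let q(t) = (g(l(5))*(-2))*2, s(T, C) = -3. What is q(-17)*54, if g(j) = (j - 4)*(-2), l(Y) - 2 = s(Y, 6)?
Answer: -2160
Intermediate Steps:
l(Y) = -1 (l(Y) = 2 - 3 = -1)
g(j) = 8 - 2*j (g(j) = (-4 + j)*(-2) = 8 - 2*j)
q(t) = -40 (q(t) = ((8 - 2*(-1))*(-2))*2 = ((8 + 2)*(-2))*2 = (10*(-2))*2 = -20*2 = -40)
q(-17)*54 = -40*54 = -2160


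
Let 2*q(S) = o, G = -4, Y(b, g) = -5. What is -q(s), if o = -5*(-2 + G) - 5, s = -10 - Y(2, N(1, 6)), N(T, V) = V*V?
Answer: -25/2 ≈ -12.500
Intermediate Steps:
N(T, V) = V²
s = -5 (s = -10 - 1*(-5) = -10 + 5 = -5)
o = 25 (o = -5*(-2 - 4) - 5 = -5*(-6) - 5 = 30 - 5 = 25)
q(S) = 25/2 (q(S) = (½)*25 = 25/2)
-q(s) = -1*25/2 = -25/2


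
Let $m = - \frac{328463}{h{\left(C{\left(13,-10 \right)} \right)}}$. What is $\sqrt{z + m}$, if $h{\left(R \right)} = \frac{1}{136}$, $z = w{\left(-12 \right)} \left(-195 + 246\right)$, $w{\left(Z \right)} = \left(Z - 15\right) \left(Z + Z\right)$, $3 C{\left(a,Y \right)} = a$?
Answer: $4 i \sqrt{2789870} \approx 6681.2 i$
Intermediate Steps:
$C{\left(a,Y \right)} = \frac{a}{3}$
$w{\left(Z \right)} = 2 Z \left(-15 + Z\right)$ ($w{\left(Z \right)} = \left(-15 + Z\right) 2 Z = 2 Z \left(-15 + Z\right)$)
$z = 33048$ ($z = 2 \left(-12\right) \left(-15 - 12\right) \left(-195 + 246\right) = 2 \left(-12\right) \left(-27\right) 51 = 648 \cdot 51 = 33048$)
$h{\left(R \right)} = \frac{1}{136}$
$m = -44670968$ ($m = - 328463 \frac{1}{\frac{1}{136}} = \left(-328463\right) 136 = -44670968$)
$\sqrt{z + m} = \sqrt{33048 - 44670968} = \sqrt{-44637920} = 4 i \sqrt{2789870}$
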